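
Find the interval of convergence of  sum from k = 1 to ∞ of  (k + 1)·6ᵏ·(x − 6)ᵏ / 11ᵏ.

(25/6, 47/6)

The ratio of consecutive coefficients is [((k+1) + 1)/(k + 1)] · 6/11 → 6/11.
Convergence for |x − 6| · 6/11 < 1, i.e. |x − 6| < 11/6. So R = 11/6.
Check x = 47/6: the terms have absolute value of order k, which does not tend to 0, so the series diverges by the divergence test.
When x = 25/6, the terms have absolute value of order k, which does not tend to 0, so the series diverges by the divergence test.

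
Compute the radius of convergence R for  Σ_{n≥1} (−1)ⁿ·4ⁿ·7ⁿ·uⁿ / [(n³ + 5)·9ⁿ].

R = 9/28

The ratio of consecutive coefficients is [(n³ + 5)/((n+1)³ + 5)] · 4·7/9 → 28/9.
The series converges when 28/9 · |u| < 1, giving R = 9/28.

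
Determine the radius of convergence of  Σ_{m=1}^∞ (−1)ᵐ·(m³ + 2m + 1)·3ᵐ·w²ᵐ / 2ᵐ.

R = √6/3

By the ratio test, |a_{m+1}/a_m| = [((m+1)³ + 2(m+1) + 1)/(m³ + 2m + 1)] · 3/2 → 3/2.
Writing y = w², the series in y has radius 2/3, so |w| < √(2/3) and R = √6/3.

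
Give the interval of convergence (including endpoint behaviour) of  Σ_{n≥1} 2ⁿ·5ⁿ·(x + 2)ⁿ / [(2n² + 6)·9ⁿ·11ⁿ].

[-119/10, 79/10]

The ratio of consecutive coefficients is [(2n² + 6)/(2(n+1)² + 6)] · 2·5/(9·11) → 10/99.
Thus R = 1/(10/99) = 99/10.
At x = 79/10: the terms are on the order of 1/n², so the series converges absolutely by comparison with the p-series (p = 2 > 1).
Endpoint x = -119/10: the terms are on the order of 1/n², so the series converges absolutely by comparison with the p-series (p = 2 > 1).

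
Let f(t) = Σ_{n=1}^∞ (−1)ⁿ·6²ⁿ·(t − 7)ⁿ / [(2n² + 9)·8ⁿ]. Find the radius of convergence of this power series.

R = 2/9

Apply the ratio test: |a_{n+1}| / |a_n| = [(2n² + 9)/(2(n+1)² + 9)] · 36/8, which tends to 9/2 as n → ∞.
Hence the series converges for |t − 7| < 1/(9/2) = 2/9, so the radius of convergence is 2/9.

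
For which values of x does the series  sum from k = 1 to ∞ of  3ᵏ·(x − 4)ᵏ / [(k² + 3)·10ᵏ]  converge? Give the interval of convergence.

By the ratio test, |a_{k+1}/a_k| = [(k² + 3)/((k+1)² + 3)] · 3/10 → 3/10.
Convergence for |x − 4| · 3/10 < 1, i.e. |x − 4| < 10/3. So R = 10/3.
At x = 22/3: the terms are on the order of 1/k², so the series converges absolutely by comparison with the p-series (p = 2 > 1).
Check x = 2/3: absolute convergence follows by limit comparison with Σ 1/k².

[2/3, 22/3]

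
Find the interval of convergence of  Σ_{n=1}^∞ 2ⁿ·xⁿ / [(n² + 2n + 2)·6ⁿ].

By the ratio test, |a_{n+1}/a_n| = [(n² + 2n + 2)/((n+1)² + 2(n+1) + 2)] · 2/6 → 1/3.
Thus R = 1/(1/3) = 3.
Endpoint x = 3: absolute convergence follows by limit comparison with Σ 1/n².
When x = -3, the series is dominated by a constant times Σ 1/n², which converges (p = 2 > 1).

[-3, 3]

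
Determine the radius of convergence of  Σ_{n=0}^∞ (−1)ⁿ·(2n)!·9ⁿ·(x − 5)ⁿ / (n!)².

Apply the ratio test: |a_{n+1}| / |a_n| = (2n+1)·(2n+2)/(n+1)² · 9, which tends to 36 as n → ∞.
Hence the series converges for |x − 5| < 1/(36) = 1/36, so the radius of convergence is 1/36.

R = 1/36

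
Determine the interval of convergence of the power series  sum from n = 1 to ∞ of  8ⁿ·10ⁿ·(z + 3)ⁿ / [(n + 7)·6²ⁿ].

Ratio test: |a_{n+1}/a_n| = [(n + 7)/((n+1) + 7)] · 8·10/36 → 20/9 as n → ∞.
Thus R = 1/(20/9) = 9/20.
At z = -51/20: the terms are asymptotic to a nonzero constant times 1/n, so the series diverges by limit comparison with Σ 1/n.
When z = -69/20, the terms alternate in sign and decrease monotonically to 0 in absolute value (size ~ c/n), so the alternating series test gives convergence.

[-69/20, -51/20)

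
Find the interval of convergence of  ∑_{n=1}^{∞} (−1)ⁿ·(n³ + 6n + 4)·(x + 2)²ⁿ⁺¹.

(-3, -1)

By the ratio test, |a_{n+1}/a_n| = ((n+1)³ + 6(n+1) + 4)/(n³ + 6n + 4) → 1.
Since the exponent of (x + 2) increases by 2 each term, convergence requires |x + 2|² < 1, hence R = 1.
When x = -1, the n-th term does not approach 0; divergence by the term test.
When x = -3, the n-th term does not approach 0; divergence by the term test.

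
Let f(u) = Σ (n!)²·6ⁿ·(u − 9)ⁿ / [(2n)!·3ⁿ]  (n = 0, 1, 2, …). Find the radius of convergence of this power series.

Apply the ratio test: |a_{n+1}| / |a_n| = (n+1)²/[(2n+1)·(2n+2)] · 6/3, which tends to 1/2 as n → ∞.
Convergence for |u − 9| · 1/2 < 1, i.e. |u − 9| < 2. So R = 2.

R = 2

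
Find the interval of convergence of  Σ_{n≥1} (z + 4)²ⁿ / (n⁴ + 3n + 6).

[-5, -3]

Apply the ratio test: |a_{n+1}| / |a_n| = (n⁴ + 3n + 6)/((n+1)⁴ + 3(n+1) + 6), which tends to 1 as n → ∞.
Writing y = (z + 4)², the series in y has radius 1, so |z + 4| < √(1) = 1 and R = 1.
At z = -3: absolute convergence follows by limit comparison with Σ 1/n⁴.
When z = -5, the terms are on the order of 1/n⁴, so the series converges absolutely by comparison with the p-series (p = 4 > 1).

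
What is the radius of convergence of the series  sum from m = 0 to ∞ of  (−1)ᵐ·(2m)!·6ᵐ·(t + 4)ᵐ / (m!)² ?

R = 1/24

Ratio test: |a_{m+1}/a_m| = (2m+1)·(2m+2)/(m+1)² · 6 → 24 as m → ∞.
Convergence for |t + 4| · 24 < 1, i.e. |t + 4| < 1/24. So R = 1/24.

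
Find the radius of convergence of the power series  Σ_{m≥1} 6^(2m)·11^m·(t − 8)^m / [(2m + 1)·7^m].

Ratio test: |a_{m+1}/a_m| = [(2m + 1)/(2(m+1) + 1)] · 36·11/7 → 396/7 as m → ∞.
Thus R = 1/(396/7) = 7/396.

R = 7/396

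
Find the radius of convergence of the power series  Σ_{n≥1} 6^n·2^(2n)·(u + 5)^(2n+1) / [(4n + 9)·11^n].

The ratio of consecutive coefficients is [(4n + 9)/(4(n+1) + 9)] · 6·4/11 → 24/11.
Successive powers of (u + 5) differ by 2, so the series converges when |u + 5|² · 24/11 < 1, i.e. |u + 5| < √(11/24). So R = √66/12.

R = √66/12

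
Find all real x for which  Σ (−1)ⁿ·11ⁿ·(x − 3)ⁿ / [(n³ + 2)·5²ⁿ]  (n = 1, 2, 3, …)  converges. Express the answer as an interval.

[8/11, 58/11]

Apply the ratio test: |a_{n+1}| / |a_n| = [(n³ + 2)/((n+1)³ + 2)] · 11/25, which tends to 11/25 as n → ∞.
Hence the series converges for |x − 3| < 1/(11/25) = 25/11, so the radius of convergence is 25/11.
Endpoint x = 58/11: the terms are on the order of 1/n³, so the series converges absolutely by comparison with the p-series (p = 3 > 1).
Endpoint x = 8/11: the terms are on the order of 1/n³, so the series converges absolutely by comparison with the p-series (p = 3 > 1).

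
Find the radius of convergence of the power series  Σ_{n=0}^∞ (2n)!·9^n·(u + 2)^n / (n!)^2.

The ratio of consecutive coefficients is (2n+1)·(2n+2)/(n+1)² · 9 → 36.
Convergence for |u + 2| · 36 < 1, i.e. |u + 2| < 1/36. So R = 1/36.

R = 1/36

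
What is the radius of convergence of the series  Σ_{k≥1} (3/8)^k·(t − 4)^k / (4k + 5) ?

Apply the ratio test: |a_{k+1}| / |a_k| = [(4k + 5)/(4(k+1) + 5)] · 3/8, which tends to 3/8 as k → ∞.
Hence the series converges for |t − 4| < 1/(3/8) = 8/3, so the radius of convergence is 8/3.

R = 8/3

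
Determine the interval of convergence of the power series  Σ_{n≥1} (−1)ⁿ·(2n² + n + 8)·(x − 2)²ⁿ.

(1, 3)

Ratio test: |a_{n+1}/a_n| = (2(n+1)² + (n+1) + 8)/(2n² + n + 8) → 1 as n → ∞.
Since the exponent of (x − 2) increases by 2 each term, convergence requires |x − 2|² < 1, hence R = 1.
When x = 3, the terms do not tend to 0, so the series diverges.
Endpoint x = 1: the terms have absolute value of order n², which does not tend to 0, so the series diverges by the divergence test.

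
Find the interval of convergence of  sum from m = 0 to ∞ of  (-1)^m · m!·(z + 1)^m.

Apply the ratio test: |a_{m+1}| / |a_m| = (m+1), which tends to ∞ as m → ∞.
The ratio grows without bound, so the series diverges whenever (z + 1) ≠ 0; it converges only at z = -1. R = 0.

{-1}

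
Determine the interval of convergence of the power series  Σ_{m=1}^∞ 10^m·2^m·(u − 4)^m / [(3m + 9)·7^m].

[73/20, 87/20)

Apply the ratio test: |a_{m+1}| / |a_m| = [(3m + 9)/(3(m+1) + 9)] · 10·2/7, which tends to 20/7 as m → ∞.
The series converges when 20/7 · |u − 4| < 1, giving R = 7/20.
At u = 87/20: comparison with the harmonic series Σ 1/m shows the series diverges.
At u = 73/20: the terms alternate in sign and decrease monotonically to 0 in absolute value (size ~ c/m), so the alternating series test gives convergence.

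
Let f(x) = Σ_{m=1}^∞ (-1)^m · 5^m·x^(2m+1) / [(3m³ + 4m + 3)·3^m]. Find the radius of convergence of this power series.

By the ratio test, |a_{m+1}/a_m| = [(3m³ + 4m + 3)/(3(m+1)³ + 4(m+1) + 3)] · 5/3 → 5/3.
Writing y = x², the series in y has radius 3/5, so |x| < √(3/5) and R = √15/5.

R = √15/5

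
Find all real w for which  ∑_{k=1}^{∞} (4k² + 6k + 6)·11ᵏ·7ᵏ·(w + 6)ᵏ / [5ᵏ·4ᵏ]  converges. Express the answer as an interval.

Ratio test: |a_{k+1}/a_k| = [(4(k+1)² + 6(k+1) + 6)/(4k² + 6k + 6)] · 11·7/(5·4) → 77/20 as k → ∞.
Thus R = 1/(77/20) = 20/77.
Endpoint w = -442/77: the terms have absolute value of order k², which does not tend to 0, so the series diverges by the divergence test.
When w = -482/77, the terms have absolute value of order k², which does not tend to 0, so the series diverges by the divergence test.

(-482/77, -442/77)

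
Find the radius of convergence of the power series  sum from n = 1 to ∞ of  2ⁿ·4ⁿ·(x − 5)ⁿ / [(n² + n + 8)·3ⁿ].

R = 3/8

Apply the ratio test: |a_{n+1}| / |a_n| = [(n² + n + 8)/((n+1)² + (n+1) + 8)] · 2·4/3, which tends to 8/3 as n → ∞.
Thus R = 1/(8/3) = 3/8.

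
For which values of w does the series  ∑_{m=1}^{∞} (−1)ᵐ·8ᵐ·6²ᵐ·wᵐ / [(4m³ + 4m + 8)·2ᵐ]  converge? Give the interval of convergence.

Apply the ratio test: |a_{m+1}| / |a_m| = [(4m³ + 4m + 8)/(4(m+1)³ + 4(m+1) + 8)] · 8·36/2, which tends to 144 as m → ∞.
Hence the series converges for |w| < 1/(144) = 1/144, so the radius of convergence is 1/144.
At w = 1/144: absolute convergence follows by limit comparison with Σ 1/m³.
When w = -1/144, the terms are on the order of 1/m³, so the series converges absolutely by comparison with the p-series (p = 3 > 1).

[-1/144, 1/144]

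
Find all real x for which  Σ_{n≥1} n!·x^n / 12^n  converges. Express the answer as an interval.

{0}

The ratio of consecutive coefficients is (n+1) · 1/12 → ∞.
The ratio grows without bound, so the series diverges whenever x ≠ 0; it converges only at x = 0. R = 0.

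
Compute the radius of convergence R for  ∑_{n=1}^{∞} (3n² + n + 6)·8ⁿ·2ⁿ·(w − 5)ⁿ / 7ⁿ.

R = 7/16

Apply the ratio test: |a_{n+1}| / |a_n| = [(3(n+1)² + (n+1) + 6)/(3n² + n + 6)] · 8·2/7, which tends to 16/7 as n → ∞.
Convergence for |w − 5| · 16/7 < 1, i.e. |w − 5| < 7/16. So R = 7/16.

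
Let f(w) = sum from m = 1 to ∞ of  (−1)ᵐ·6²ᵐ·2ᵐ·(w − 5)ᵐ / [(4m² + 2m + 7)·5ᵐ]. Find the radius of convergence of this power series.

R = 5/72

Ratio test: |a_{m+1}/a_m| = [(4m² + 2m + 7)/(4(m+1)² + 2(m+1) + 7)] · 36·2/5 → 72/5 as m → ∞.
Hence the series converges for |w − 5| < 1/(72/5) = 5/72, so the radius of convergence is 5/72.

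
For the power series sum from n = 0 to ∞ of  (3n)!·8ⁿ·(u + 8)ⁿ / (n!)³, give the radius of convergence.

R = 1/216

Apply the ratio test: |a_{n+1}| / |a_n| = (3n+1)·(3n+2)·(3n+3)/(n+1)³ · 8, which tends to 216 as n → ∞.
The series converges when 216 · |u + 8| < 1, giving R = 1/216.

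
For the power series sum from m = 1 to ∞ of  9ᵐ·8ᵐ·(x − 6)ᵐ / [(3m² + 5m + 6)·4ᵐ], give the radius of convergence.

Apply the ratio test: |a_{m+1}| / |a_m| = [(3m² + 5m + 6)/(3(m+1)² + 5(m+1) + 6)] · 9·8/4, which tends to 18 as m → ∞.
The series converges when 18 · |x − 6| < 1, giving R = 1/18.

R = 1/18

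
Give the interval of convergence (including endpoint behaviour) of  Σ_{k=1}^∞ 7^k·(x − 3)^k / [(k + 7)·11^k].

By the ratio test, |a_{k+1}/a_k| = [(k + 7)/((k+1) + 7)] · 7/11 → 7/11.
Thus R = 1/(7/11) = 11/7.
Check x = 32/7: the terms are asymptotic to a nonzero constant times 1/k, so the series diverges by limit comparison with Σ 1/k.
Check x = 10/7: an alternating series whose terms decrease to 0 in absolute value, so it converges by the Leibniz criterion.

[10/7, 32/7)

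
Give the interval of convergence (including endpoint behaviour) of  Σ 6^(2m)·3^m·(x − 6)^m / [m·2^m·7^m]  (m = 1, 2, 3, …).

By the ratio test, |a_{m+1}/a_m| = [m/(m+1)] · 36·3/(2·7) → 54/7.
Thus R = 1/(54/7) = 7/54.
At x = 331/54: comparison with the harmonic series Σ 1/m shows the series diverges.
When x = 317/54, the terms alternate in sign and decrease monotonically to 0 in absolute value (size ~ c/m), so the alternating series test gives convergence.

[317/54, 331/54)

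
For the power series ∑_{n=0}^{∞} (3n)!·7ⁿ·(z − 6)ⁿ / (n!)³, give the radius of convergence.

The ratio of consecutive coefficients is (3n+1)·(3n+2)·(3n+3)/(n+1)³ · 7 → 189.
Hence the series converges for |z − 6| < 1/(189) = 1/189, so the radius of convergence is 1/189.

R = 1/189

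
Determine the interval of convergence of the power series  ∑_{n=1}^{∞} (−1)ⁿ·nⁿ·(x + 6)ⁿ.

{-6}

Root test: |a_n|^(1/n) = n → ∞.
The root grows without bound, so R = 0 (convergence only at x = -6).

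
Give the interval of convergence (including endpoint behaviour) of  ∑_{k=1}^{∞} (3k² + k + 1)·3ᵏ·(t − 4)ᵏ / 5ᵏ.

(7/3, 17/3)

Apply the ratio test: |a_{k+1}| / |a_k| = [(3(k+1)² + (k+1) + 1)/(3k² + k + 1)] · 3/5, which tends to 3/5 as k → ∞.
Convergence for |t − 4| · 3/5 < 1, i.e. |t − 4| < 5/3. So R = 5/3.
Endpoint t = 17/3: the terms do not tend to 0, so the series diverges.
Check t = 7/3: the k-th term does not approach 0; divergence by the term test.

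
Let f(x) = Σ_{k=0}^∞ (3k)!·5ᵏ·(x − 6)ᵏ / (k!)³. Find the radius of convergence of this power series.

R = 1/135

By the ratio test, |a_{k+1}/a_k| = (3k+1)·(3k+2)·(3k+3)/(k+1)³ · 5 → 135.
Thus R = 1/(135) = 1/135.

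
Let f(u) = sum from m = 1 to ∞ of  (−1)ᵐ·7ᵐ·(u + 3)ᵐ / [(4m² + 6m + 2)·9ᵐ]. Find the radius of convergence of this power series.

Apply the ratio test: |a_{m+1}| / |a_m| = [(4m² + 6m + 2)/(4(m+1)² + 6(m+1) + 2)] · 7/9, which tends to 7/9 as m → ∞.
Convergence for |u + 3| · 7/9 < 1, i.e. |u + 3| < 9/7. So R = 9/7.

R = 9/7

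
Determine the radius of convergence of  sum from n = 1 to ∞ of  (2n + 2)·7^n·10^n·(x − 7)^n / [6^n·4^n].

R = 12/35

By the ratio test, |a_{n+1}/a_n| = [(2(n+1) + 2)/(2n + 2)] · 7·10/(6·4) → 35/12.
Hence the series converges for |x − 7| < 1/(35/12) = 12/35, so the radius of convergence is 12/35.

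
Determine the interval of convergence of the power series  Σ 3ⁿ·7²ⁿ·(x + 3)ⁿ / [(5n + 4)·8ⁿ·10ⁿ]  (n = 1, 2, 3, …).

By the ratio test, |a_{n+1}/a_n| = [(5n + 4)/(5(n+1) + 4)] · 3·49/(8·10) → 147/80.
Hence the series converges for |x + 3| < 1/(147/80) = 80/147, so the radius of convergence is 80/147.
When x = -361/147, the terms behave like c/n; limit comparison with the harmonic series gives divergence.
Endpoint x = -521/147: the terms alternate in sign and decrease monotonically to 0 in absolute value (size ~ c/n), so the alternating series test gives convergence.

[-521/147, -361/147)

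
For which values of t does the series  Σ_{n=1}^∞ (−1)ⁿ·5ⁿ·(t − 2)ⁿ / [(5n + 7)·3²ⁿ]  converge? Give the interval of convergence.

(1/5, 19/5]

Ratio test: |a_{n+1}/a_n| = [(5n + 7)/(5(n+1) + 7)] · 5/9 → 5/9 as n → ∞.
The series converges when 5/9 · |t − 2| < 1, giving R = 9/5.
When t = 19/5, an alternating series whose terms decrease to 0 in absolute value, so it converges by the Leibniz criterion.
Check t = 1/5: the terms behave like c/n; limit comparison with the harmonic series gives divergence.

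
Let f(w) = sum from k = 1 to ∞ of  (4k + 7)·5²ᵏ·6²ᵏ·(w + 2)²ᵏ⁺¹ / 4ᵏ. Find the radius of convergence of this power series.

The ratio of consecutive coefficients is [(4(k+1) + 7)/(4k + 7)] · 25·36/4 → 225.
Writing y = (w + 2)², the series in y has radius 1/225, so |w + 2| < √(1/225) = 1/15 and R = 1/15.

R = 1/15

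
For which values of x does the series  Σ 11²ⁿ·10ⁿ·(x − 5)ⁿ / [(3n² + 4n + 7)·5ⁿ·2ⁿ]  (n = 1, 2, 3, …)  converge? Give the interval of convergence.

[604/121, 606/121]

Ratio test: |a_{n+1}/a_n| = [(3n² + 4n + 7)/(3(n+1)² + 4(n+1) + 7)] · 121·10/(5·2) → 121 as n → ∞.
Thus R = 1/(121) = 1/121.
When x = 606/121, the series is dominated by a constant times Σ 1/n², which converges (p = 2 > 1).
When x = 604/121, the terms are on the order of 1/n², so the series converges absolutely by comparison with the p-series (p = 2 > 1).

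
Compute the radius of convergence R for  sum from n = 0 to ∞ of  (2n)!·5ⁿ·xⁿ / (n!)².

R = 1/20

Ratio test: |a_{n+1}/a_n| = (2n+1)·(2n+2)/(n+1)² · 5 → 20 as n → ∞.
Hence the series converges for |x| < 1/(20) = 1/20, so the radius of convergence is 1/20.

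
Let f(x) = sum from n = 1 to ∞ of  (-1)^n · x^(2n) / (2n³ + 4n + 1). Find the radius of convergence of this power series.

Apply the ratio test: |a_{n+1}| / |a_n| = (2n³ + 4n + 1)/(2(n+1)³ + 4(n+1) + 1), which tends to 1 as n → ∞.
Since the exponent of x increases by 2 each term, convergence requires |x|² < 1, hence R = 1.

R = 1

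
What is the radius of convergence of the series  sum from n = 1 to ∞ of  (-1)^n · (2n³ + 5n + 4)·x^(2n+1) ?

Apply the ratio test: |a_{n+1}| / |a_n| = (2(n+1)³ + 5(n+1) + 4)/(2n³ + 5n + 4), which tends to 1 as n → ∞.
Writing y = x², the series in y has radius 1, so |x| < √(1) = 1 and R = 1.

R = 1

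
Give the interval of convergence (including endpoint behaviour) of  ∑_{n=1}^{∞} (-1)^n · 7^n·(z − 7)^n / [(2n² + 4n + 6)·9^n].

[40/7, 58/7]

The ratio of consecutive coefficients is [(2n² + 4n + 6)/(2(n+1)² + 4(n+1) + 6)] · 7/9 → 7/9.
Convergence for |z − 7| · 7/9 < 1, i.e. |z − 7| < 9/7. So R = 9/7.
At z = 58/7: the terms are on the order of 1/n², so the series converges absolutely by comparison with the p-series (p = 2 > 1).
At z = 40/7: the series is dominated by a constant times Σ 1/n², which converges (p = 2 > 1).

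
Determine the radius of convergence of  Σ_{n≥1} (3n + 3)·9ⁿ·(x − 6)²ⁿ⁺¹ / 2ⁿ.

By the ratio test, |a_{n+1}/a_n| = [(3(n+1) + 3)/(3n + 3)] · 9/2 → 9/2.
Writing y = (x − 6)², the series in y has radius 2/9, so |x − 6| < √(2/9) and R = √2/3.

R = √2/3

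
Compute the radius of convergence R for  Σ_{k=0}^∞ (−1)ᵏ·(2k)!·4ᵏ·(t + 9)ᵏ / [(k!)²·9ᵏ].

R = 9/16

The ratio of consecutive coefficients is (2k+1)·(2k+2)/(k+1)² · 4/9 → 16/9.
Hence the series converges for |t + 9| < 1/(16/9) = 9/16, so the radius of convergence is 9/16.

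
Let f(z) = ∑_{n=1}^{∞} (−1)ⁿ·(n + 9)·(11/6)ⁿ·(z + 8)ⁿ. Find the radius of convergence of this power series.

Ratio test: |a_{n+1}/a_n| = [((n+1) + 9)/(n + 9)] · 11/6 → 11/6 as n → ∞.
Hence the series converges for |z + 8| < 1/(11/6) = 6/11, so the radius of convergence is 6/11.

R = 6/11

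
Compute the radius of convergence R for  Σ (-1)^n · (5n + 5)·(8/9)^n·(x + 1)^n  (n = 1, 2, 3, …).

The ratio of consecutive coefficients is [(5(n+1) + 5)/(5n + 5)] · 8/9 → 8/9.
Convergence for |x + 1| · 8/9 < 1, i.e. |x + 1| < 9/8. So R = 9/8.

R = 9/8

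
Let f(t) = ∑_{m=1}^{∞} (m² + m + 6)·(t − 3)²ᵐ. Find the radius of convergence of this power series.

R = 1

Ratio test: |a_{m+1}/a_m| = ((m+1)² + (m+1) + 6)/(m² + m + 6) → 1 as m → ∞.
Writing y = (t − 3)², the series in y has radius 1, so |t − 3| < √(1) = 1 and R = 1.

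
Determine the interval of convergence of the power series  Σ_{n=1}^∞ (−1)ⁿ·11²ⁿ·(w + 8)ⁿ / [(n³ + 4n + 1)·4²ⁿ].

Ratio test: |a_{n+1}/a_n| = [(n³ + 4n + 1)/((n+1)³ + 4(n+1) + 1)] · 121/16 → 121/16 as n → ∞.
Convergence for |w + 8| · 121/16 < 1, i.e. |w + 8| < 16/121. So R = 16/121.
Endpoint w = -952/121: absolute convergence follows by limit comparison with Σ 1/n³.
When w = -984/121, the terms are on the order of 1/n³, so the series converges absolutely by comparison with the p-series (p = 3 > 1).

[-984/121, -952/121]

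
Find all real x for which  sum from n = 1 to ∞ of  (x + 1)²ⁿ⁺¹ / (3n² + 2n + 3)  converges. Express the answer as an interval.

By the ratio test, |a_{n+1}/a_n| = (3n² + 2n + 3)/(3(n+1)² + 2(n+1) + 3) → 1.
Since the exponent of (x + 1) increases by 2 each term, convergence requires |x + 1|² < 1, hence R = 1.
Check x = 0: the terms are on the order of 1/n², so the series converges absolutely by comparison with the p-series (p = 2 > 1).
Endpoint x = -2: the series is dominated by a constant times Σ 1/n², which converges (p = 2 > 1).

[-2, 0]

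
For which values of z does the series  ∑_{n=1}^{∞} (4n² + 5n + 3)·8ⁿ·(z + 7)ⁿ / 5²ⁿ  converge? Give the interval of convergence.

By the ratio test, |a_{n+1}/a_n| = [(4(n+1)² + 5(n+1) + 3)/(4n² + 5n + 3)] · 8/25 → 8/25.
Thus R = 1/(8/25) = 25/8.
Endpoint z = -31/8: the terms do not tend to 0, so the series diverges.
Endpoint z = -81/8: the terms have absolute value of order n², which does not tend to 0, so the series diverges by the divergence test.

(-81/8, -31/8)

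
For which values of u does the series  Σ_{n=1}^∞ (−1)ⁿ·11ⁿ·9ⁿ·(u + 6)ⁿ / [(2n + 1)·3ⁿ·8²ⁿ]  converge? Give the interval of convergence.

(-262/33, -134/33]

By the ratio test, |a_{n+1}/a_n| = [(2n + 1)/(2(n+1) + 1)] · 11·9/(3·64) → 33/64.
The series converges when 33/64 · |u + 6| < 1, giving R = 64/33.
At u = -134/33: convergence follows from the alternating series test (terms decrease monotonically to 0).
Check u = -262/33: the terms behave like c/n; limit comparison with the harmonic series gives divergence.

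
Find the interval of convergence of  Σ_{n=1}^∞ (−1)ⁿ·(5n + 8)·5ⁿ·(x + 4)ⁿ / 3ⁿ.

(-23/5, -17/5)

By the ratio test, |a_{n+1}/a_n| = [(5(n+1) + 8)/(5n + 8)] · 5/3 → 5/3.
Thus R = 1/(5/3) = 3/5.
Check x = -17/5: the terms do not tend to 0, so the series diverges.
At x = -23/5: the terms do not tend to 0, so the series diverges.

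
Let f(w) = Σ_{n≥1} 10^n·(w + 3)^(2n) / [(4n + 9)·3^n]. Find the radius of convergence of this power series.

The ratio of consecutive coefficients is [(4n + 9)/(4(n+1) + 9)] · 10/3 → 10/3.
Since the exponent of (w + 3) increases by 2 each term, convergence requires |w + 3|² < 3/10, hence R = √30/10.

R = √30/10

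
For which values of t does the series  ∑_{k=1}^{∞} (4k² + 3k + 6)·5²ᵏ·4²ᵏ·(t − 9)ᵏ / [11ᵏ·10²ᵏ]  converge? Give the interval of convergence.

The ratio of consecutive coefficients is [(4(k+1)² + 3(k+1) + 6)/(4k² + 3k + 6)] · 25·16/(11·100) → 4/11.
The series converges when 4/11 · |t − 9| < 1, giving R = 11/4.
Endpoint t = 47/4: the k-th term does not approach 0; divergence by the term test.
Check t = 25/4: the terms have absolute value of order k², which does not tend to 0, so the series diverges by the divergence test.

(25/4, 47/4)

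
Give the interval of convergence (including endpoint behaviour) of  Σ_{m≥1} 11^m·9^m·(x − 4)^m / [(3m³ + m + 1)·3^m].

Ratio test: |a_{m+1}/a_m| = [(3m³ + m + 1)/(3(m+1)³ + (m+1) + 1)] · 11·9/3 → 33 as m → ∞.
Hence the series converges for |x − 4| < 1/(33) = 1/33, so the radius of convergence is 1/33.
Endpoint x = 133/33: absolute convergence follows by limit comparison with Σ 1/m³.
Check x = 131/33: the terms are on the order of 1/m³, so the series converges absolutely by comparison with the p-series (p = 3 > 1).

[131/33, 133/33]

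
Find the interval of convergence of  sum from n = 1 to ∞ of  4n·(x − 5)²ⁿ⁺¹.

The ratio of consecutive coefficients is 4(n+1)/4n → 1.
Successive powers of (x − 5) differ by 2, so the series converges when |x − 5|² · 1 < 1, i.e. |x − 5| < √(1) = 1. So R = 1.
Check x = 6: the terms have absolute value of order n, which does not tend to 0, so the series diverges by the divergence test.
Check x = 4: the terms do not tend to 0, so the series diverges.

(4, 6)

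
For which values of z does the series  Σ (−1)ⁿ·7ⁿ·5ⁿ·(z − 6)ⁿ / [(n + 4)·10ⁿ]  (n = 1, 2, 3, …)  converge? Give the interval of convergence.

Ratio test: |a_{n+1}/a_n| = [(n + 4)/((n+1) + 4)] · 7·5/10 → 7/2 as n → ∞.
Thus R = 1/(7/2) = 2/7.
At z = 44/7: convergence follows from the alternating series test (terms decrease monotonically to 0).
Endpoint z = 40/7: the terms behave like c/n; limit comparison with the harmonic series gives divergence.

(40/7, 44/7]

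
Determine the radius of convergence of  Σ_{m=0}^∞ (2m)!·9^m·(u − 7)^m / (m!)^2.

Ratio test: |a_{m+1}/a_m| = (2m+1)·(2m+2)/(m+1)² · 9 → 36 as m → ∞.
Thus R = 1/(36) = 1/36.

R = 1/36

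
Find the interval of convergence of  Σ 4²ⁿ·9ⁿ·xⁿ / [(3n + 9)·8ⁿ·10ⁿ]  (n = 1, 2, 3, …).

[-5/9, 5/9)

Ratio test: |a_{n+1}/a_n| = [(3n + 9)/(3(n+1) + 9)] · 16·9/(8·10) → 9/5 as n → ∞.
Hence the series converges for |x| < 1/(9/5) = 5/9, so the radius of convergence is 5/9.
When x = 5/9, comparison with the harmonic series Σ 1/n shows the series diverges.
Check x = -5/9: convergence follows from the alternating series test (terms decrease monotonically to 0).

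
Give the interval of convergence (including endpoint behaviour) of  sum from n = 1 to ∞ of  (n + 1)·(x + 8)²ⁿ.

Ratio test: |a_{n+1}/a_n| = ((n+1) + 1)/(n + 1) → 1 as n → ∞.
Since the exponent of (x + 8) increases by 2 each term, convergence requires |x + 8|² < 1, hence R = 1.
Check x = -7: the n-th term does not approach 0; divergence by the term test.
Check x = -9: the terms do not tend to 0, so the series diverges.

(-9, -7)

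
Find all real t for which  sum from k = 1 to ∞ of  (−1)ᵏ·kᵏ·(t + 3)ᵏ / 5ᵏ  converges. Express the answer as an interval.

By the Cauchy root test, |a_k|^(1/k) = k/5 → ∞.
Since the k-th root of |a_k| is unbounded, the series converges only at t = -3; R = 0.

{-3}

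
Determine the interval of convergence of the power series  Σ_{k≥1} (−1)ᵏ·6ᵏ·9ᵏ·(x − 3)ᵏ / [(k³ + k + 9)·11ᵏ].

By the ratio test, |a_{k+1}/a_k| = [(k³ + k + 9)/((k+1)³ + (k+1) + 9)] · 6·9/11 → 54/11.
Convergence for |x − 3| · 54/11 < 1, i.e. |x − 3| < 11/54. So R = 11/54.
At x = 173/54: the terms are on the order of 1/k³, so the series converges absolutely by comparison with the p-series (p = 3 > 1).
Endpoint x = 151/54: the series is dominated by a constant times Σ 1/k³, which converges (p = 3 > 1).

[151/54, 173/54]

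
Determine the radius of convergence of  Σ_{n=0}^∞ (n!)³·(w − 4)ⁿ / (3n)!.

R = 27

Apply the ratio test: |a_{n+1}| / |a_n| = (n+1)³/[(3n+1)·(3n+2)·(3n+3)], which tends to 1/27 as n → ∞.
Convergence for |w − 4| · 1/27 < 1, i.e. |w − 4| < 27. So R = 27.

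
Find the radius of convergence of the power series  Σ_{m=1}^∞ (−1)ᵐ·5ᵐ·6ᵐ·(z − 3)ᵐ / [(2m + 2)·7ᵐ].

Ratio test: |a_{m+1}/a_m| = [(2m + 2)/(2(m+1) + 2)] · 5·6/7 → 30/7 as m → ∞.
The series converges when 30/7 · |z − 3| < 1, giving R = 7/30.

R = 7/30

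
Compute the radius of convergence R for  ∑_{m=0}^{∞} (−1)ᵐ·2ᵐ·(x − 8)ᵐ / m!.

R = ∞

The ratio of consecutive coefficients is 2 · 1/(m+1) → 0.
Since the limit is 0 < 1 for every x, the series converges on all of ℝ and R = ∞.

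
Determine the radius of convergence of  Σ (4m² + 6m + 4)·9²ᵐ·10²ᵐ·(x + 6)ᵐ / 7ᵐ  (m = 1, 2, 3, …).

Apply the ratio test: |a_{m+1}| / |a_m| = [(4(m+1)² + 6(m+1) + 4)/(4m² + 6m + 4)] · 81·100/7, which tends to 8100/7 as m → ∞.
Thus R = 1/(8100/7) = 7/8100.

R = 7/8100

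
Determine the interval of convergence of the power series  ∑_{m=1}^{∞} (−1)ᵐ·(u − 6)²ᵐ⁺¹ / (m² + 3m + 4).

[5, 7]

Ratio test: |a_{m+1}/a_m| = (m² + 3m + 4)/((m+1)² + 3(m+1) + 4) → 1 as m → ∞.
Since the exponent of (u − 6) increases by 2 each term, convergence requires |u − 6|² < 1, hence R = 1.
Check u = 7: the terms are on the order of 1/m², so the series converges absolutely by comparison with the p-series (p = 2 > 1).
When u = 5, absolute convergence follows by limit comparison with Σ 1/m².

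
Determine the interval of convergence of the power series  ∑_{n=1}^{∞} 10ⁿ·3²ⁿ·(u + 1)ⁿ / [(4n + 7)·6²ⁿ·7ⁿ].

[-19/5, 9/5)

Apply the ratio test: |a_{n+1}| / |a_n| = [(4n + 7)/(4(n+1) + 7)] · 10·9/(36·7), which tends to 5/14 as n → ∞.
The series converges when 5/14 · |u + 1| < 1, giving R = 14/5.
When u = 9/5, the terms are asymptotic to a nonzero constant times 1/n, so the series diverges by limit comparison with Σ 1/n.
Endpoint u = -19/5: an alternating series whose terms decrease to 0 in absolute value, so it converges by the Leibniz criterion.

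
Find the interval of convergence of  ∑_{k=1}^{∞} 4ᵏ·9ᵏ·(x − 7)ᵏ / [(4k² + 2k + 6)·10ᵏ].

[121/18, 131/18]

Ratio test: |a_{k+1}/a_k| = [(4k² + 2k + 6)/(4(k+1)² + 2(k+1) + 6)] · 4·9/10 → 18/5 as k → ∞.
The series converges when 18/5 · |x − 7| < 1, giving R = 5/18.
Endpoint x = 131/18: absolute convergence follows by limit comparison with Σ 1/k².
At x = 121/18: absolute convergence follows by limit comparison with Σ 1/k².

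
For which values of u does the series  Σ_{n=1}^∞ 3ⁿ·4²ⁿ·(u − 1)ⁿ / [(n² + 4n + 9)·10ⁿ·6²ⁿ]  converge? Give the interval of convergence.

[-13/2, 17/2]

Apply the ratio test: |a_{n+1}| / |a_n| = [(n² + 4n + 9)/((n+1)² + 4(n+1) + 9)] · 3·16/(10·36), which tends to 2/15 as n → ∞.
Hence the series converges for |u − 1| < 1/(2/15) = 15/2, so the radius of convergence is 15/2.
When u = 17/2, absolute convergence follows by limit comparison with Σ 1/n².
When u = -13/2, absolute convergence follows by limit comparison with Σ 1/n².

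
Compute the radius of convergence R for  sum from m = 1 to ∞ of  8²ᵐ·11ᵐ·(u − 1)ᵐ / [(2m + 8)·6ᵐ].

By the ratio test, |a_{m+1}/a_m| = [(2m + 8)/(2(m+1) + 8)] · 64·11/6 → 352/3.
The series converges when 352/3 · |u − 1| < 1, giving R = 3/352.

R = 3/352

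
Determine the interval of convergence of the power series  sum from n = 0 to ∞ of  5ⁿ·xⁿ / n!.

The ratio of consecutive coefficients is 5 · 1/(n+1) → 0.
Since the limit is 0 < 1 for every x, the series converges on all of ℝ and R = ∞.

(−∞, ∞)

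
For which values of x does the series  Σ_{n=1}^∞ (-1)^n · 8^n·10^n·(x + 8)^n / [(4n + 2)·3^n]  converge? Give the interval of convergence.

By the ratio test, |a_{n+1}/a_n| = [(4n + 2)/(4(n+1) + 2)] · 8·10/3 → 80/3.
The series converges when 80/3 · |x + 8| < 1, giving R = 3/80.
Check x = -637/80: the terms alternate in sign and decrease monotonically to 0 in absolute value (size ~ c/n), so the alternating series test gives convergence.
Endpoint x = -643/80: the terms are asymptotic to a nonzero constant times 1/n, so the series diverges by limit comparison with Σ 1/n.

(-643/80, -637/80]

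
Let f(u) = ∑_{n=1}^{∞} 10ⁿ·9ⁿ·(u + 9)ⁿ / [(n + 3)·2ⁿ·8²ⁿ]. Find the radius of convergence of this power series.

Ratio test: |a_{n+1}/a_n| = [(n + 3)/((n+1) + 3)] · 10·9/(2·64) → 45/64 as n → ∞.
Thus R = 1/(45/64) = 64/45.

R = 64/45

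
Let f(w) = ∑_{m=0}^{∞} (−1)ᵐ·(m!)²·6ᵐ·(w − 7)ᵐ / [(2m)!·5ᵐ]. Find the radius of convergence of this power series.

R = 10/3

By the ratio test, |a_{m+1}/a_m| = (m+1)²/[(2m+1)·(2m+2)] · 6/5 → 3/10.
The series converges when 3/10 · |w − 7| < 1, giving R = 10/3.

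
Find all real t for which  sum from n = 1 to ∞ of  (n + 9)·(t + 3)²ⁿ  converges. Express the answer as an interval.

(-4, -2)

The ratio of consecutive coefficients is ((n+1) + 9)/(n + 9) → 1.
Successive powers of (t + 3) differ by 2, so the series converges when |t + 3|² · 1 < 1, i.e. |t + 3| < √(1) = 1. So R = 1.
At t = -2: the n-th term does not approach 0; divergence by the term test.
Check t = -4: the n-th term does not approach 0; divergence by the term test.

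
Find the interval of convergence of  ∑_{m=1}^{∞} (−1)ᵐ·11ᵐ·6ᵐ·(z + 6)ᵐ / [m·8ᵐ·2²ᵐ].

(-214/33, -182/33]

Apply the ratio test: |a_{m+1}| / |a_m| = [m/(m+1)] · 11·6/(8·4), which tends to 33/16 as m → ∞.
Convergence for |z + 6| · 33/16 < 1, i.e. |z + 6| < 16/33. So R = 16/33.
When z = -182/33, the terms alternate in sign and decrease monotonically to 0 in absolute value (size ~ c/m), so the alternating series test gives convergence.
Endpoint z = -214/33: comparison with the harmonic series Σ 1/m shows the series diverges.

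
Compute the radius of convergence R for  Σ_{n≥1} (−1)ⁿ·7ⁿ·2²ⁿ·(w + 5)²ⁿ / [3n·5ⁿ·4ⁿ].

Ratio test: |a_{n+1}/a_n| = [3n/3(n+1)] · 7·4/(5·4) → 7/5 as n → ∞.
Successive powers of (w + 5) differ by 2, so the series converges when |w + 5|² · 7/5 < 1, i.e. |w + 5| < √(5/7). So R = √35/7.

R = √35/7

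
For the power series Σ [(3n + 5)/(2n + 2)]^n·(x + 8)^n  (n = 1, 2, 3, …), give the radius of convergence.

R = 2/3

By the Cauchy root test, |a_n|^(1/n) = (3n + 5)/(2n + 2) → 3/2.
Thus R = 1/(3/2) = 2/3.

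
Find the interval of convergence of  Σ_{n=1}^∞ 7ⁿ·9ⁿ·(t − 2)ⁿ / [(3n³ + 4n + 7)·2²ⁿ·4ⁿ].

[110/63, 142/63]

Ratio test: |a_{n+1}/a_n| = [(3n³ + 4n + 7)/(3(n+1)³ + 4(n+1) + 7)] · 7·9/(4·4) → 63/16 as n → ∞.
Convergence for |t − 2| · 63/16 < 1, i.e. |t − 2| < 16/63. So R = 16/63.
When t = 142/63, the terms are on the order of 1/n³, so the series converges absolutely by comparison with the p-series (p = 3 > 1).
Check t = 110/63: absolute convergence follows by limit comparison with Σ 1/n³.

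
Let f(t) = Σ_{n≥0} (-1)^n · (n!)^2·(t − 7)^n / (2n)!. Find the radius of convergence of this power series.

R = 4

Ratio test: |a_{n+1}/a_n| = (n+1)²/[(2n+1)·(2n+2)] → 1/4 as n → ∞.
Thus R = 1/(1/4) = 4.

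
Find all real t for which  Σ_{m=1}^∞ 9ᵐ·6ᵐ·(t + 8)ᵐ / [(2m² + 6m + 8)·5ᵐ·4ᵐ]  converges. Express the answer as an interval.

[-226/27, -206/27]

Apply the ratio test: |a_{m+1}| / |a_m| = [(2m² + 6m + 8)/(2(m+1)² + 6(m+1) + 8)] · 9·6/(5·4), which tends to 27/10 as m → ∞.
Hence the series converges for |t + 8| < 1/(27/10) = 10/27, so the radius of convergence is 10/27.
Endpoint t = -206/27: absolute convergence follows by limit comparison with Σ 1/m².
At t = -226/27: the terms are on the order of 1/m², so the series converges absolutely by comparison with the p-series (p = 2 > 1).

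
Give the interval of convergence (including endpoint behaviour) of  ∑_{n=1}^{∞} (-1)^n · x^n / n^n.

Root test: |a_n|^(1/n) = 1/n → 0.
Since the n-th root of |a_n| tends to 0, the series converges for all real x; R = ∞.

(−∞, ∞)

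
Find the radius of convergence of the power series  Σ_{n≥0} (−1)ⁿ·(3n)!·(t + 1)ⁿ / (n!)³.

R = 1/27

By the ratio test, |a_{n+1}/a_n| = (3n+1)·(3n+2)·(3n+3)/(n+1)³ → 27.
The series converges when 27 · |t + 1| < 1, giving R = 1/27.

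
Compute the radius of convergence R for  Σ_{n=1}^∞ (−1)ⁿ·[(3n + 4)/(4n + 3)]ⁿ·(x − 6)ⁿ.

R = 4/3

By the Cauchy root test, |a_n|^(1/n) = (3n + 4)/(4n + 3) → 3/4.
The series converges when 3/4 · |x − 6| < 1, giving R = 4/3.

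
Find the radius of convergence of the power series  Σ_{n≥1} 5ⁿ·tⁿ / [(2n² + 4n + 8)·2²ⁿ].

R = 4/5

The ratio of consecutive coefficients is [(2n² + 4n + 8)/(2(n+1)² + 4(n+1) + 8)] · 5/4 → 5/4.
Thus R = 1/(5/4) = 4/5.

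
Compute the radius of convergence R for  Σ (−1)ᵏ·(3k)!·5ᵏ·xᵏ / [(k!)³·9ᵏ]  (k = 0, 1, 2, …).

Ratio test: |a_{k+1}/a_k| = (3k+1)·(3k+2)·(3k+3)/(k+1)³ · 5/9 → 15 as k → ∞.
Hence the series converges for |x| < 1/(15) = 1/15, so the radius of convergence is 1/15.

R = 1/15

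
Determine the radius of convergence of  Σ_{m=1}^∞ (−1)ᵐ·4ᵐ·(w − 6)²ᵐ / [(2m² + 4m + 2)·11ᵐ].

By the ratio test, |a_{m+1}/a_m| = [(2m² + 4m + 2)/(2(m+1)² + 4(m+1) + 2)] · 4/11 → 4/11.
Successive powers of (w − 6) differ by 2, so the series converges when |w − 6|² · 4/11 < 1, i.e. |w − 6| < √(11/4). So R = √11/2.

R = √11/2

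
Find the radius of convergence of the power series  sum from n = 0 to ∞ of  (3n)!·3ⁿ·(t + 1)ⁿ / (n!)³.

R = 1/81

Apply the ratio test: |a_{n+1}| / |a_n| = (3n+1)·(3n+2)·(3n+3)/(n+1)³ · 3, which tends to 81 as n → ∞.
Hence the series converges for |t + 1| < 1/(81) = 1/81, so the radius of convergence is 1/81.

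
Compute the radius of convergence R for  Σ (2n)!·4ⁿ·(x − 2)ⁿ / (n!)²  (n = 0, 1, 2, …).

R = 1/16

The ratio of consecutive coefficients is (2n+1)·(2n+2)/(n+1)² · 4 → 16.
Hence the series converges for |x − 2| < 1/(16) = 1/16, so the radius of convergence is 1/16.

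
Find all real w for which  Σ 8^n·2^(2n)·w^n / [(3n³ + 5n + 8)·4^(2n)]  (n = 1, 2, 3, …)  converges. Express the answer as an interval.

By the ratio test, |a_{n+1}/a_n| = [(3n³ + 5n + 8)/(3(n+1)³ + 5(n+1) + 8)] · 8·4/16 → 2.
Hence the series converges for |w| < 1/(2) = 1/2, so the radius of convergence is 1/2.
At w = 1/2: the terms are on the order of 1/n³, so the series converges absolutely by comparison with the p-series (p = 3 > 1).
At w = -1/2: the terms are on the order of 1/n³, so the series converges absolutely by comparison with the p-series (p = 3 > 1).

[-1/2, 1/2]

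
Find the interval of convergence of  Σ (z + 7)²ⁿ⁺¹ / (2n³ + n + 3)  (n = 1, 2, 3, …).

The ratio of consecutive coefficients is (2n³ + n + 3)/(2(n+1)³ + (n+1) + 3) → 1.
Writing y = (z + 7)², the series in y has radius 1, so |z + 7| < √(1) = 1 and R = 1.
Check z = -6: the terms are on the order of 1/n³, so the series converges absolutely by comparison with the p-series (p = 3 > 1).
When z = -8, the terms are on the order of 1/n³, so the series converges absolutely by comparison with the p-series (p = 3 > 1).

[-8, -6]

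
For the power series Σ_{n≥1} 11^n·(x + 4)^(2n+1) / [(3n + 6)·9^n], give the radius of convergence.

R = 3√11/11

The ratio of consecutive coefficients is [(3n + 6)/(3(n+1) + 6)] · 11/9 → 11/9.
Writing y = (x + 4)², the series in y has radius 9/11, so |x + 4| < √(9/11) and R = 3√11/11.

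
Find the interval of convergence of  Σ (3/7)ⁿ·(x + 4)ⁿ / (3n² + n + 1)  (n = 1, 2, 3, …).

Apply the ratio test: |a_{n+1}| / |a_n| = [(3n² + n + 1)/(3(n+1)² + (n+1) + 1)] · 3/7, which tends to 3/7 as n → ∞.
The series converges when 3/7 · |x + 4| < 1, giving R = 7/3.
Check x = -5/3: absolute convergence follows by limit comparison with Σ 1/n².
At x = -19/3: absolute convergence follows by limit comparison with Σ 1/n².

[-19/3, -5/3]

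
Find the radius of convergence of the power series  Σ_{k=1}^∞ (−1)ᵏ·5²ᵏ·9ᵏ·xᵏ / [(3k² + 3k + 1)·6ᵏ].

R = 2/75

Ratio test: |a_{k+1}/a_k| = [(3k² + 3k + 1)/(3(k+1)² + 3(k+1) + 1)] · 25·9/6 → 75/2 as k → ∞.
The series converges when 75/2 · |x| < 1, giving R = 2/75.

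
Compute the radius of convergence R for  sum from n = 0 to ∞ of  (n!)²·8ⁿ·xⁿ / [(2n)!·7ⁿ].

R = 7/2

The ratio of consecutive coefficients is (n+1)²/[(2n+1)·(2n+2)] · 8/7 → 2/7.
The series converges when 2/7 · |x| < 1, giving R = 7/2.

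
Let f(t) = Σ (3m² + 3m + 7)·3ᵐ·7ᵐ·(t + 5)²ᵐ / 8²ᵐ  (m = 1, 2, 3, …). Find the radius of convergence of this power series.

By the ratio test, |a_{m+1}/a_m| = [(3(m+1)² + 3(m+1) + 7)/(3m² + 3m + 7)] · 3·7/64 → 21/64.
Since the exponent of (t + 5) increases by 2 each term, convergence requires |t + 5|² < 64/21, hence R = 8√21/21.

R = 8√21/21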